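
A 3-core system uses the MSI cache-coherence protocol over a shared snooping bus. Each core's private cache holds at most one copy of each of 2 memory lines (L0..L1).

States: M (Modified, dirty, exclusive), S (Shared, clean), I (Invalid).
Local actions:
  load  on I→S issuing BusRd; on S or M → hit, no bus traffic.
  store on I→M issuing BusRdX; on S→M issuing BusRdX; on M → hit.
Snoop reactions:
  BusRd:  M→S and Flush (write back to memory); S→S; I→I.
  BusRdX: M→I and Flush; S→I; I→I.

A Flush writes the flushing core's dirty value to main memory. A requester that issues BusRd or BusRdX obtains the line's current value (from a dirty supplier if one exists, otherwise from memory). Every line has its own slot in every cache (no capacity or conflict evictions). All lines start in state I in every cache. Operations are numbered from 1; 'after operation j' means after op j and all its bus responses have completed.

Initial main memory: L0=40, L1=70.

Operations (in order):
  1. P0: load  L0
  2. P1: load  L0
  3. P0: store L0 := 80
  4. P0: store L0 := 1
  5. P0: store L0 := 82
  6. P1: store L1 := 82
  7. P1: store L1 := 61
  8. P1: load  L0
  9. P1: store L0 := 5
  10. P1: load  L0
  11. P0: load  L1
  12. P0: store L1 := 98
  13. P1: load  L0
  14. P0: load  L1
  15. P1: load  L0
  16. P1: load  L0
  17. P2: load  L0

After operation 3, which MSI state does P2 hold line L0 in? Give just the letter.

state = I

[1] P0: load  L0 | P0:S(40), P1:I, P2:I | bus: BusRd
[2] P1: load  L0 | P0:S(40), P1:S(40), P2:I | bus: BusRd
[3] P0: store L0 := 80 | P0:M(80), P1:I, P2:I | bus: BusRdX
[4] P0: store L0 := 1 | P0:M(1), P1:I, P2:I | bus: none
[5] P0: store L0 := 82 | P0:M(82), P1:I, P2:I | bus: none
[6] P1: store L1 := 82 | P0:I, P1:M(82), P2:I | bus: BusRdX
[7] P1: store L1 := 61 | P0:I, P1:M(61), P2:I | bus: none
[8] P1: load  L0 | P0:S(82), P1:S(82), P2:I | bus: BusRd,Flush
[9] P1: store L0 := 5 | P0:I, P1:M(5), P2:I | bus: BusRdX
[10] P1: load  L0 | P0:I, P1:M(5), P2:I | bus: none
[11] P0: load  L1 | P0:S(61), P1:S(61), P2:I | bus: BusRd,Flush
[12] P0: store L1 := 98 | P0:M(98), P1:I, P2:I | bus: BusRdX
[13] P1: load  L0 | P0:I, P1:M(5), P2:I | bus: none
[14] P0: load  L1 | P0:M(98), P1:I, P2:I | bus: none
[15] P1: load  L0 | P0:I, P1:M(5), P2:I | bus: none
[16] P1: load  L0 | P0:I, P1:M(5), P2:I | bus: none
[17] P2: load  L0 | P0:I, P1:S(5), P2:S(5) | bus: BusRd,Flush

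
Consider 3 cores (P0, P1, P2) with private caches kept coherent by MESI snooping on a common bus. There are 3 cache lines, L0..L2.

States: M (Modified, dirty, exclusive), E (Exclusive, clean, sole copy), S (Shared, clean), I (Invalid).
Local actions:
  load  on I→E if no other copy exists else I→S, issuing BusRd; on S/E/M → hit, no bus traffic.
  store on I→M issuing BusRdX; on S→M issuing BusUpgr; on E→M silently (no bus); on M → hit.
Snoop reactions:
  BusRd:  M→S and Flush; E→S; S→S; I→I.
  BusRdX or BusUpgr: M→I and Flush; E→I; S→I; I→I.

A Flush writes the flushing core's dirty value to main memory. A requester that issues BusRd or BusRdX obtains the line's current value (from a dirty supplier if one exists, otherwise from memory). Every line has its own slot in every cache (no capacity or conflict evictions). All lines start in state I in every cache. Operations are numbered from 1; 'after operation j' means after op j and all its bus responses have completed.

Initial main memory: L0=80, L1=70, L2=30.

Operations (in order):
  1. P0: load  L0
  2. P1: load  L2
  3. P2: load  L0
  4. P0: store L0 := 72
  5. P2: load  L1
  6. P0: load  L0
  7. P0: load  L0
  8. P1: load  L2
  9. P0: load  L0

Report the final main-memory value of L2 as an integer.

memory[L2] = 30

[1] P0: load  L0 | P0:E(80), P1:I, P2:I | bus: BusRd
[2] P1: load  L2 | P0:I, P1:E(30), P2:I | bus: BusRd
[3] P2: load  L0 | P0:S(80), P1:I, P2:S(80) | bus: BusRd
[4] P0: store L0 := 72 | P0:M(72), P1:I, P2:I | bus: BusUpgr
[5] P2: load  L1 | P0:I, P1:I, P2:E(70) | bus: BusRd
[6] P0: load  L0 | P0:M(72), P1:I, P2:I | bus: none
[7] P0: load  L0 | P0:M(72), P1:I, P2:I | bus: none
[8] P1: load  L2 | P0:I, P1:E(30), P2:I | bus: none
[9] P0: load  L0 | P0:M(72), P1:I, P2:I | bus: none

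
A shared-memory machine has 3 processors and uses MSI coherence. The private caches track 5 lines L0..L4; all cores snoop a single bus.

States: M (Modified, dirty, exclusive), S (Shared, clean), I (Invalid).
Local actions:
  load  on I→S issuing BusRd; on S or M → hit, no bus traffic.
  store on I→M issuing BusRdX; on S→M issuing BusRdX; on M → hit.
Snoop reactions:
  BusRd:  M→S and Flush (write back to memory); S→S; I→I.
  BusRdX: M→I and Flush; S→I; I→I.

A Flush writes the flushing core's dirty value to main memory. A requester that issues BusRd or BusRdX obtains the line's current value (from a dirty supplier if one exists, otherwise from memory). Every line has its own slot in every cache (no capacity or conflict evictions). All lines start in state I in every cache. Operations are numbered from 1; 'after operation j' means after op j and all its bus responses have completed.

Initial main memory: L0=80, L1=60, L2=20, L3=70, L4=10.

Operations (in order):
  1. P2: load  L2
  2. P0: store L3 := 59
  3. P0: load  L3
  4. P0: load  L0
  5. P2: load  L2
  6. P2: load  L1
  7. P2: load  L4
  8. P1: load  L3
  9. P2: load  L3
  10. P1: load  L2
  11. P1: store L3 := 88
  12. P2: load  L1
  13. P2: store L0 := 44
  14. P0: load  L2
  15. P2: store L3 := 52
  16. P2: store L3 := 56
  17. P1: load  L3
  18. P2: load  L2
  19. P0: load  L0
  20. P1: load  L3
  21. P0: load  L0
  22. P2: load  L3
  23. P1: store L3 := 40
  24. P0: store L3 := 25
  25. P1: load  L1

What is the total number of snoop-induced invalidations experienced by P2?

invalidations = 2

  op1 P2: load  L2 → I/I/S on L2; bus BusRd; mem=20
  op2 P0: store L3 := 59 → M/I/I on L3; bus BusRdX; mem=70
  op3 P0: load  L3 → M/I/I on L3; bus (none); mem=70
  op4 P0: load  L0 → S/I/I on L0; bus BusRd; mem=80
  op5 P2: load  L2 → I/I/S on L2; bus (none); mem=20
  op6 P2: load  L1 → I/I/S on L1; bus BusRd; mem=60
  op7 P2: load  L4 → I/I/S on L4; bus BusRd; mem=10
  op8 P1: load  L3 → S/S/I on L3; bus BusRd Flush; mem=59
  op9 P2: load  L3 → S/S/S on L3; bus BusRd; mem=59
  op10 P1: load  L2 → I/S/S on L2; bus BusRd; mem=20
  op11 P1: store L3 := 88 → I/M/I on L3; bus BusRdX; mem=59
  op12 P2: load  L1 → I/I/S on L1; bus (none); mem=60
  op13 P2: store L0 := 44 → I/I/M on L0; bus BusRdX; mem=80
  op14 P0: load  L2 → S/S/S on L2; bus BusRd; mem=20
  op15 P2: store L3 := 52 → I/I/M on L3; bus BusRdX Flush; mem=88
  op16 P2: store L3 := 56 → I/I/M on L3; bus (none); mem=88
  op17 P1: load  L3 → I/S/S on L3; bus BusRd Flush; mem=56
  op18 P2: load  L2 → S/S/S on L2; bus (none); mem=20
  op19 P0: load  L0 → S/I/S on L0; bus BusRd Flush; mem=44
  op20 P1: load  L3 → I/S/S on L3; bus (none); mem=56
  op21 P0: load  L0 → S/I/S on L0; bus (none); mem=44
  op22 P2: load  L3 → I/S/S on L3; bus (none); mem=56
  op23 P1: store L3 := 40 → I/M/I on L3; bus BusRdX; mem=56
  op24 P0: store L3 := 25 → M/I/I on L3; bus BusRdX Flush; mem=40
  op25 P1: load  L1 → I/S/S on L1; bus BusRd; mem=60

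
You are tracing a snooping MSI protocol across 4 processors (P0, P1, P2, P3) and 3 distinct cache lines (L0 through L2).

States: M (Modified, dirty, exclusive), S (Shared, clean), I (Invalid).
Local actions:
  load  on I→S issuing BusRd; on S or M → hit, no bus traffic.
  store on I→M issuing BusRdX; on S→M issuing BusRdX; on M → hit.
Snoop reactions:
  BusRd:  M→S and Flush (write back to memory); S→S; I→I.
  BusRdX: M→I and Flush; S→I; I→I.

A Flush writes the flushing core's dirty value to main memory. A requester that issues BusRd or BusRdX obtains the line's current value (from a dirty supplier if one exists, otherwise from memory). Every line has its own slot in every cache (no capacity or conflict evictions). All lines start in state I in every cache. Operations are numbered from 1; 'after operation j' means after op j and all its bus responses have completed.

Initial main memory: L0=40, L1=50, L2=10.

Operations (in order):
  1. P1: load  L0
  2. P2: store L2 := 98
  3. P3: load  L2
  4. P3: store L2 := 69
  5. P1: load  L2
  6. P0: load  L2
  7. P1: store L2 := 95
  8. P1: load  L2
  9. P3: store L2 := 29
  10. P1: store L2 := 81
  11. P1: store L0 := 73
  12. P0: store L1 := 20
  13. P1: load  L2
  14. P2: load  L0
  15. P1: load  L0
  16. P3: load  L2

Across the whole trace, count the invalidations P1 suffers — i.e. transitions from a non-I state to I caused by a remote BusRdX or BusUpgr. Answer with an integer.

step 1: P1: load  L0  ⟶  ISII  (L0)  txn=BusRd  M[L0]=40
step 2: P2: store L2 := 98  ⟶  IIMI  (L2)  txn=BusRdX  M[L2]=10
step 3: P3: load  L2  ⟶  IISS  (L2)  txn=BusRd+Flush  M[L2]=98
step 4: P3: store L2 := 69  ⟶  IIIM  (L2)  txn=BusRdX  M[L2]=98
step 5: P1: load  L2  ⟶  ISIS  (L2)  txn=BusRd+Flush  M[L2]=69
step 6: P0: load  L2  ⟶  SSIS  (L2)  txn=BusRd  M[L2]=69
step 7: P1: store L2 := 95  ⟶  IMII  (L2)  txn=BusRdX  M[L2]=69
step 8: P1: load  L2  ⟶  IMII  (L2)  txn=∅  M[L2]=69
step 9: P3: store L2 := 29  ⟶  IIIM  (L2)  txn=BusRdX+Flush  M[L2]=95
step 10: P1: store L2 := 81  ⟶  IMII  (L2)  txn=BusRdX+Flush  M[L2]=29
step 11: P1: store L0 := 73  ⟶  IMII  (L0)  txn=BusRdX  M[L0]=40
step 12: P0: store L1 := 20  ⟶  MIII  (L1)  txn=BusRdX  M[L1]=50
step 13: P1: load  L2  ⟶  IMII  (L2)  txn=∅  M[L2]=29
step 14: P2: load  L0  ⟶  ISSI  (L0)  txn=BusRd+Flush  M[L0]=73
step 15: P1: load  L0  ⟶  ISSI  (L0)  txn=∅  M[L0]=73
step 16: P3: load  L2  ⟶  ISIS  (L2)  txn=BusRd+Flush  M[L2]=81

invalidations = 1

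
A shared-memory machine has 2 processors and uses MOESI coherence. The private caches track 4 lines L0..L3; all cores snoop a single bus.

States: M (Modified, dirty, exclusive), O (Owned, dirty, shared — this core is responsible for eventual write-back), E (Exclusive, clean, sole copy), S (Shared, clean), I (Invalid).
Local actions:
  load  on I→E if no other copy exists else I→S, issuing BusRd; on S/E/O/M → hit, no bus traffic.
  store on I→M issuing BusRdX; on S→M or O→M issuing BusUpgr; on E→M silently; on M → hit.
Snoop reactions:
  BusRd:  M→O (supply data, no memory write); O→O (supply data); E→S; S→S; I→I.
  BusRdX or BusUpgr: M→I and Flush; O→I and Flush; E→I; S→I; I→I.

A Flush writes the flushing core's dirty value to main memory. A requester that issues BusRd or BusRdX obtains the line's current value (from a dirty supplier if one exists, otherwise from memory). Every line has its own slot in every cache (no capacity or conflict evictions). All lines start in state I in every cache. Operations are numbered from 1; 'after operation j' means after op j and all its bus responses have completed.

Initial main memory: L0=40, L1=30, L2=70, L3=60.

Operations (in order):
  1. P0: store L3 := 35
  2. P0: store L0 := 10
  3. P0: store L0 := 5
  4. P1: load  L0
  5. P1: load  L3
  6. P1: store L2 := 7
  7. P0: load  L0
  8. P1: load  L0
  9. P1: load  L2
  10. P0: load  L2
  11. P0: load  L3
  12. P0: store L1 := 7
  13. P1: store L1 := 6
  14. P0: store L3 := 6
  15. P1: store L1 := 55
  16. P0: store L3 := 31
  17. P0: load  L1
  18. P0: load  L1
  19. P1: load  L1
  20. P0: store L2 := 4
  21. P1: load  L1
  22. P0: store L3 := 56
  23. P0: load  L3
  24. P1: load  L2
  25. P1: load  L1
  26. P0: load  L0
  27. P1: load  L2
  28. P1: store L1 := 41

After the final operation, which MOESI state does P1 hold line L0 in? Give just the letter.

state = S

1. P0: store L3 := 35  bus=[BusRdX]  L3: P0=M P1=I  mem[L3]=60
2. P0: store L0 := 10  bus=[BusRdX]  L0: P0=M P1=I  mem[L0]=40
3. P0: store L0 := 5  bus=[-]  L0: P0=M P1=I  mem[L0]=40
4. P1: load  L0  bus=[BusRd]  L0: P0=O P1=S  mem[L0]=40
5. P1: load  L3  bus=[BusRd]  L3: P0=O P1=S  mem[L3]=60
6. P1: store L2 := 7  bus=[BusRdX]  L2: P0=I P1=M  mem[L2]=70
7. P0: load  L0  bus=[-]  L0: P0=O P1=S  mem[L0]=40
8. P1: load  L0  bus=[-]  L0: P0=O P1=S  mem[L0]=40
9. P1: load  L2  bus=[-]  L2: P0=I P1=M  mem[L2]=70
10. P0: load  L2  bus=[BusRd]  L2: P0=S P1=O  mem[L2]=70
11. P0: load  L3  bus=[-]  L3: P0=O P1=S  mem[L3]=60
12. P0: store L1 := 7  bus=[BusRdX]  L1: P0=M P1=I  mem[L1]=30
13. P1: store L1 := 6  bus=[BusRdX,Flush]  L1: P0=I P1=M  mem[L1]=7
14. P0: store L3 := 6  bus=[BusUpgr]  L3: P0=M P1=I  mem[L3]=60
15. P1: store L1 := 55  bus=[-]  L1: P0=I P1=M  mem[L1]=7
16. P0: store L3 := 31  bus=[-]  L3: P0=M P1=I  mem[L3]=60
17. P0: load  L1  bus=[BusRd]  L1: P0=S P1=O  mem[L1]=7
18. P0: load  L1  bus=[-]  L1: P0=S P1=O  mem[L1]=7
19. P1: load  L1  bus=[-]  L1: P0=S P1=O  mem[L1]=7
20. P0: store L2 := 4  bus=[BusUpgr,Flush]  L2: P0=M P1=I  mem[L2]=7
21. P1: load  L1  bus=[-]  L1: P0=S P1=O  mem[L1]=7
22. P0: store L3 := 56  bus=[-]  L3: P0=M P1=I  mem[L3]=60
23. P0: load  L3  bus=[-]  L3: P0=M P1=I  mem[L3]=60
24. P1: load  L2  bus=[BusRd]  L2: P0=O P1=S  mem[L2]=7
25. P1: load  L1  bus=[-]  L1: P0=S P1=O  mem[L1]=7
26. P0: load  L0  bus=[-]  L0: P0=O P1=S  mem[L0]=40
27. P1: load  L2  bus=[-]  L2: P0=O P1=S  mem[L2]=7
28. P1: store L1 := 41  bus=[BusUpgr]  L1: P0=I P1=M  mem[L1]=7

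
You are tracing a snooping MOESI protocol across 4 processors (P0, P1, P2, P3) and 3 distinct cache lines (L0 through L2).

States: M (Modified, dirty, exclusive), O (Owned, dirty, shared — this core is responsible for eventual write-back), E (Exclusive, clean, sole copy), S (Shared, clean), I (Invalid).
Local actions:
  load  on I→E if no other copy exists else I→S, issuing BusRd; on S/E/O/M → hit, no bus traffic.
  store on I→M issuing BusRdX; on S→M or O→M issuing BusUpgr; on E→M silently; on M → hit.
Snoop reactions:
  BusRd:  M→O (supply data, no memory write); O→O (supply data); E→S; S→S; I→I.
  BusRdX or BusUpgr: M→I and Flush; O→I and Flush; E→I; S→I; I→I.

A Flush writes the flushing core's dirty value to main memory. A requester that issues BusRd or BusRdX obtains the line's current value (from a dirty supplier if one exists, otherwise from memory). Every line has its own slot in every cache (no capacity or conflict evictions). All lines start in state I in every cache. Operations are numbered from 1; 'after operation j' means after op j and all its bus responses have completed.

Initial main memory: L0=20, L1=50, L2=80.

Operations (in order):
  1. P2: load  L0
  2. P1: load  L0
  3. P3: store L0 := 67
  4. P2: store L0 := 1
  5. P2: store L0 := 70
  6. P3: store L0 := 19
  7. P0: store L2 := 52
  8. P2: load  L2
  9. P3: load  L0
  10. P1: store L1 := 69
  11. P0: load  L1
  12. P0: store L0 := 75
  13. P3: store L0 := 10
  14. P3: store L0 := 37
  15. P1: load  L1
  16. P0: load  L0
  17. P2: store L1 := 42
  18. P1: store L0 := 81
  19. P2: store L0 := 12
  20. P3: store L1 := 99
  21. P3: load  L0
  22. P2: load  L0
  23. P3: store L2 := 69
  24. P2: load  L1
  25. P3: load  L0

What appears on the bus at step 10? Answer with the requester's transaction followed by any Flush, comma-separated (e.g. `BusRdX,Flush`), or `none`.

bus = BusRdX

1. P2: load  L0  bus=[BusRd]  L0: P0=I P1=I P2=E P3=I  mem[L0]=20
2. P1: load  L0  bus=[BusRd]  L0: P0=I P1=S P2=S P3=I  mem[L0]=20
3. P3: store L0 := 67  bus=[BusRdX]  L0: P0=I P1=I P2=I P3=M  mem[L0]=20
4. P2: store L0 := 1  bus=[BusRdX,Flush]  L0: P0=I P1=I P2=M P3=I  mem[L0]=67
5. P2: store L0 := 70  bus=[-]  L0: P0=I P1=I P2=M P3=I  mem[L0]=67
6. P3: store L0 := 19  bus=[BusRdX,Flush]  L0: P0=I P1=I P2=I P3=M  mem[L0]=70
7. P0: store L2 := 52  bus=[BusRdX]  L2: P0=M P1=I P2=I P3=I  mem[L2]=80
8. P2: load  L2  bus=[BusRd]  L2: P0=O P1=I P2=S P3=I  mem[L2]=80
9. P3: load  L0  bus=[-]  L0: P0=I P1=I P2=I P3=M  mem[L0]=70
10. P1: store L1 := 69  bus=[BusRdX]  L1: P0=I P1=M P2=I P3=I  mem[L1]=50
11. P0: load  L1  bus=[BusRd]  L1: P0=S P1=O P2=I P3=I  mem[L1]=50
12. P0: store L0 := 75  bus=[BusRdX,Flush]  L0: P0=M P1=I P2=I P3=I  mem[L0]=19
13. P3: store L0 := 10  bus=[BusRdX,Flush]  L0: P0=I P1=I P2=I P3=M  mem[L0]=75
14. P3: store L0 := 37  bus=[-]  L0: P0=I P1=I P2=I P3=M  mem[L0]=75
15. P1: load  L1  bus=[-]  L1: P0=S P1=O P2=I P3=I  mem[L1]=50
16. P0: load  L0  bus=[BusRd]  L0: P0=S P1=I P2=I P3=O  mem[L0]=75
17. P2: store L1 := 42  bus=[BusRdX,Flush]  L1: P0=I P1=I P2=M P3=I  mem[L1]=69
18. P1: store L0 := 81  bus=[BusRdX,Flush]  L0: P0=I P1=M P2=I P3=I  mem[L0]=37
19. P2: store L0 := 12  bus=[BusRdX,Flush]  L0: P0=I P1=I P2=M P3=I  mem[L0]=81
20. P3: store L1 := 99  bus=[BusRdX,Flush]  L1: P0=I P1=I P2=I P3=M  mem[L1]=42
21. P3: load  L0  bus=[BusRd]  L0: P0=I P1=I P2=O P3=S  mem[L0]=81
22. P2: load  L0  bus=[-]  L0: P0=I P1=I P2=O P3=S  mem[L0]=81
23. P3: store L2 := 69  bus=[BusRdX,Flush]  L2: P0=I P1=I P2=I P3=M  mem[L2]=52
24. P2: load  L1  bus=[BusRd]  L1: P0=I P1=I P2=S P3=O  mem[L1]=42
25. P3: load  L0  bus=[-]  L0: P0=I P1=I P2=O P3=S  mem[L0]=81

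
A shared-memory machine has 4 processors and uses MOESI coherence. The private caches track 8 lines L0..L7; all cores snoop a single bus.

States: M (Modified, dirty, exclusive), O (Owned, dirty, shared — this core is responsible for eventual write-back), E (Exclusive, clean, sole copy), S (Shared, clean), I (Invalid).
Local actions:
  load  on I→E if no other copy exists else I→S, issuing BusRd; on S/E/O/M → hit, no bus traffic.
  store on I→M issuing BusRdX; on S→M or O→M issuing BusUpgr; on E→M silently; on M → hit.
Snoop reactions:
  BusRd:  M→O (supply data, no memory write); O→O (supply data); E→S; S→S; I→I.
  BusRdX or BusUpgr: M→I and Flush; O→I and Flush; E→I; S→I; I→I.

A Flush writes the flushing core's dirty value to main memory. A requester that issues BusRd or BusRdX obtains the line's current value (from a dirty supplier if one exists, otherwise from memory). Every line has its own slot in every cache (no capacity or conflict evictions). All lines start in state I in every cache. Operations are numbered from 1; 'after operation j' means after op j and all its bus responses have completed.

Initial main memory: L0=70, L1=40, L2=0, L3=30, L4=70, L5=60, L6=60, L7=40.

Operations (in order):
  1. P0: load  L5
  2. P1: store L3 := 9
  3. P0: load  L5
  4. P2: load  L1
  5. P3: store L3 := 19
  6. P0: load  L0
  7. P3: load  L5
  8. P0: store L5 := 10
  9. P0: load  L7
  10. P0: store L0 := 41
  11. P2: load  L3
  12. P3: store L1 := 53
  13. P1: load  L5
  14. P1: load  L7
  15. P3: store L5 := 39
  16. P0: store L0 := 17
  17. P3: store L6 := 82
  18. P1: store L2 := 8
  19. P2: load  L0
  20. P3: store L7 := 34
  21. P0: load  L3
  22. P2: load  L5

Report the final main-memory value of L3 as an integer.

memory[L3] = 9

  op1 P0: load  L5 → E/I/I/I on L5; bus BusRd; mem=60
  op2 P1: store L3 := 9 → I/M/I/I on L3; bus BusRdX; mem=30
  op3 P0: load  L5 → E/I/I/I on L5; bus (none); mem=60
  op4 P2: load  L1 → I/I/E/I on L1; bus BusRd; mem=40
  op5 P3: store L3 := 19 → I/I/I/M on L3; bus BusRdX Flush; mem=9
  op6 P0: load  L0 → E/I/I/I on L0; bus BusRd; mem=70
  op7 P3: load  L5 → S/I/I/S on L5; bus BusRd; mem=60
  op8 P0: store L5 := 10 → M/I/I/I on L5; bus BusUpgr; mem=60
  op9 P0: load  L7 → E/I/I/I on L7; bus BusRd; mem=40
  op10 P0: store L0 := 41 → M/I/I/I on L0; bus (none); mem=70
  op11 P2: load  L3 → I/I/S/O on L3; bus BusRd; mem=9
  op12 P3: store L1 := 53 → I/I/I/M on L1; bus BusRdX; mem=40
  op13 P1: load  L5 → O/S/I/I on L5; bus BusRd; mem=60
  op14 P1: load  L7 → S/S/I/I on L7; bus BusRd; mem=40
  op15 P3: store L5 := 39 → I/I/I/M on L5; bus BusRdX Flush; mem=10
  op16 P0: store L0 := 17 → M/I/I/I on L0; bus (none); mem=70
  op17 P3: store L6 := 82 → I/I/I/M on L6; bus BusRdX; mem=60
  op18 P1: store L2 := 8 → I/M/I/I on L2; bus BusRdX; mem=0
  op19 P2: load  L0 → O/I/S/I on L0; bus BusRd; mem=70
  op20 P3: store L7 := 34 → I/I/I/M on L7; bus BusRdX; mem=40
  op21 P0: load  L3 → S/I/S/O on L3; bus BusRd; mem=9
  op22 P2: load  L5 → I/I/S/O on L5; bus BusRd; mem=10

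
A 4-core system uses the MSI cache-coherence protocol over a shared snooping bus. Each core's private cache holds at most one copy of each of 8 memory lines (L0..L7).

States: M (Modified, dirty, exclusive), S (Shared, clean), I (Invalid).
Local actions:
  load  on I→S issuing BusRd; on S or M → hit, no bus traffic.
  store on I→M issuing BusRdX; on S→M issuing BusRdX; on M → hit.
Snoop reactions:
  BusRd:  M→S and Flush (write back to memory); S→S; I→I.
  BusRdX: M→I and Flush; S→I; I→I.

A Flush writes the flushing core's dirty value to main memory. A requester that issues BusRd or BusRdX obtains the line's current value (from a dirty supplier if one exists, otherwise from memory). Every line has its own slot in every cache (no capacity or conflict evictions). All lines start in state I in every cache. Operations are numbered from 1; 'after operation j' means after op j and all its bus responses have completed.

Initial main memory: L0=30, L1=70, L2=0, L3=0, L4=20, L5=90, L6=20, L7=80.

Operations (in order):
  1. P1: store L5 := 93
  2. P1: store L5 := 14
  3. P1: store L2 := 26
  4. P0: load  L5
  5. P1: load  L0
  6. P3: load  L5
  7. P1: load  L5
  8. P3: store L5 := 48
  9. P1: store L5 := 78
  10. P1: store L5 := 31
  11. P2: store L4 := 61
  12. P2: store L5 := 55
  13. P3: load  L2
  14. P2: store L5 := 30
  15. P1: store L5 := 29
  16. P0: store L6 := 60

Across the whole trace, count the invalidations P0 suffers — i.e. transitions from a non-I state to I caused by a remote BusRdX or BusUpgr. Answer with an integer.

invalidations = 1

[1] P1: store L5 := 93 | P0:I, P1:M(93), P2:I, P3:I | bus: BusRdX
[2] P1: store L5 := 14 | P0:I, P1:M(14), P2:I, P3:I | bus: none
[3] P1: store L2 := 26 | P0:I, P1:M(26), P2:I, P3:I | bus: BusRdX
[4] P0: load  L5 | P0:S(14), P1:S(14), P2:I, P3:I | bus: BusRd,Flush
[5] P1: load  L0 | P0:I, P1:S(30), P2:I, P3:I | bus: BusRd
[6] P3: load  L5 | P0:S(14), P1:S(14), P2:I, P3:S(14) | bus: BusRd
[7] P1: load  L5 | P0:S(14), P1:S(14), P2:I, P3:S(14) | bus: none
[8] P3: store L5 := 48 | P0:I, P1:I, P2:I, P3:M(48) | bus: BusRdX
[9] P1: store L5 := 78 | P0:I, P1:M(78), P2:I, P3:I | bus: BusRdX,Flush
[10] P1: store L5 := 31 | P0:I, P1:M(31), P2:I, P3:I | bus: none
[11] P2: store L4 := 61 | P0:I, P1:I, P2:M(61), P3:I | bus: BusRdX
[12] P2: store L5 := 55 | P0:I, P1:I, P2:M(55), P3:I | bus: BusRdX,Flush
[13] P3: load  L2 | P0:I, P1:S(26), P2:I, P3:S(26) | bus: BusRd,Flush
[14] P2: store L5 := 30 | P0:I, P1:I, P2:M(30), P3:I | bus: none
[15] P1: store L5 := 29 | P0:I, P1:M(29), P2:I, P3:I | bus: BusRdX,Flush
[16] P0: store L6 := 60 | P0:M(60), P1:I, P2:I, P3:I | bus: BusRdX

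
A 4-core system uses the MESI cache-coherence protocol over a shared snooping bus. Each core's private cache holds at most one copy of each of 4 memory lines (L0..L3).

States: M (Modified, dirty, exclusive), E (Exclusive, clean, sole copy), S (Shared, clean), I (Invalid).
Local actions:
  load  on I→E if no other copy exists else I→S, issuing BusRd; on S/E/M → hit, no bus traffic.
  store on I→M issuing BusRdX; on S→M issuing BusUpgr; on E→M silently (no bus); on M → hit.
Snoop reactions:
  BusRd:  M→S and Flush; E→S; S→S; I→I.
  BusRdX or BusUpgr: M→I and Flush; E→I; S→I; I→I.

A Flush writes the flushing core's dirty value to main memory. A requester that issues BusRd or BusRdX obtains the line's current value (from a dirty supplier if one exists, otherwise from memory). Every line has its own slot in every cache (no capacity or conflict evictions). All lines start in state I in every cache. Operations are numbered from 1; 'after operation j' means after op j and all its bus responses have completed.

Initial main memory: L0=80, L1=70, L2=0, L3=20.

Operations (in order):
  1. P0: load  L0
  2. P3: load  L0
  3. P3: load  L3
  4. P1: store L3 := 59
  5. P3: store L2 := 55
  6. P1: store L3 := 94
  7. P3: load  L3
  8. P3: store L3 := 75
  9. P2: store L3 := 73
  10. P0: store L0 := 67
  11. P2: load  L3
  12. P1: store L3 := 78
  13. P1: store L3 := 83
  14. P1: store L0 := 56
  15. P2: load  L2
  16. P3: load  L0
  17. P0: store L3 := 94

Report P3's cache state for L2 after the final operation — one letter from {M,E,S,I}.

state = S

1. P0: load  L0  bus=[BusRd]  L0: P0=E P1=I P2=I P3=I  mem[L0]=80
2. P3: load  L0  bus=[BusRd]  L0: P0=S P1=I P2=I P3=S  mem[L0]=80
3. P3: load  L3  bus=[BusRd]  L3: P0=I P1=I P2=I P3=E  mem[L3]=20
4. P1: store L3 := 59  bus=[BusRdX]  L3: P0=I P1=M P2=I P3=I  mem[L3]=20
5. P3: store L2 := 55  bus=[BusRdX]  L2: P0=I P1=I P2=I P3=M  mem[L2]=0
6. P1: store L3 := 94  bus=[-]  L3: P0=I P1=M P2=I P3=I  mem[L3]=20
7. P3: load  L3  bus=[BusRd,Flush]  L3: P0=I P1=S P2=I P3=S  mem[L3]=94
8. P3: store L3 := 75  bus=[BusUpgr]  L3: P0=I P1=I P2=I P3=M  mem[L3]=94
9. P2: store L3 := 73  bus=[BusRdX,Flush]  L3: P0=I P1=I P2=M P3=I  mem[L3]=75
10. P0: store L0 := 67  bus=[BusUpgr]  L0: P0=M P1=I P2=I P3=I  mem[L0]=80
11. P2: load  L3  bus=[-]  L3: P0=I P1=I P2=M P3=I  mem[L3]=75
12. P1: store L3 := 78  bus=[BusRdX,Flush]  L3: P0=I P1=M P2=I P3=I  mem[L3]=73
13. P1: store L3 := 83  bus=[-]  L3: P0=I P1=M P2=I P3=I  mem[L3]=73
14. P1: store L0 := 56  bus=[BusRdX,Flush]  L0: P0=I P1=M P2=I P3=I  mem[L0]=67
15. P2: load  L2  bus=[BusRd,Flush]  L2: P0=I P1=I P2=S P3=S  mem[L2]=55
16. P3: load  L0  bus=[BusRd,Flush]  L0: P0=I P1=S P2=I P3=S  mem[L0]=56
17. P0: store L3 := 94  bus=[BusRdX,Flush]  L3: P0=M P1=I P2=I P3=I  mem[L3]=83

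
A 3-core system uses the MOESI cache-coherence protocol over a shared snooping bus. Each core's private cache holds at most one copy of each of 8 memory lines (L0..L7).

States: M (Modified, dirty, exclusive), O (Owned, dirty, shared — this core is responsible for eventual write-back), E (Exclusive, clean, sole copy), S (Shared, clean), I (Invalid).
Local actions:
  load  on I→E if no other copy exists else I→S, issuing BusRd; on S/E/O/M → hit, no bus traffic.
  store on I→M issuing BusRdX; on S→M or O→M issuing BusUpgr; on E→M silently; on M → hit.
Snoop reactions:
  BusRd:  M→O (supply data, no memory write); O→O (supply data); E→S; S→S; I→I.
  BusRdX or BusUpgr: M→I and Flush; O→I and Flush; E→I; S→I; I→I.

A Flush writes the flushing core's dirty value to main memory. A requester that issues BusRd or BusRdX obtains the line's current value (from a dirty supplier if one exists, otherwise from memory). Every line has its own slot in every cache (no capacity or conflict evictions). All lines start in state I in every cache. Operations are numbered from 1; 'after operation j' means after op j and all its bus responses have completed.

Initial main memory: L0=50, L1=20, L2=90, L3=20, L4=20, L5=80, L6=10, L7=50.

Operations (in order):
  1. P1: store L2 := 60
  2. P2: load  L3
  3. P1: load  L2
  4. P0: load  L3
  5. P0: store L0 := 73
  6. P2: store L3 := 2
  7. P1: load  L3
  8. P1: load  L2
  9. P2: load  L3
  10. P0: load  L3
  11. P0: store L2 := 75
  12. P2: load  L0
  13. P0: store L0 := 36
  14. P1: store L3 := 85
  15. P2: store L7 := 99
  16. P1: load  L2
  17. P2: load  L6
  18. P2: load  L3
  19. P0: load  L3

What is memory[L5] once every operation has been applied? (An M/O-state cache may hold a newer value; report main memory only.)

  op1 P1: store L2 := 60 → I/M/I on L2; bus BusRdX; mem=90
  op2 P2: load  L3 → I/I/E on L3; bus BusRd; mem=20
  op3 P1: load  L2 → I/M/I on L2; bus (none); mem=90
  op4 P0: load  L3 → S/I/S on L3; bus BusRd; mem=20
  op5 P0: store L0 := 73 → M/I/I on L0; bus BusRdX; mem=50
  op6 P2: store L3 := 2 → I/I/M on L3; bus BusUpgr; mem=20
  op7 P1: load  L3 → I/S/O on L3; bus BusRd; mem=20
  op8 P1: load  L2 → I/M/I on L2; bus (none); mem=90
  op9 P2: load  L3 → I/S/O on L3; bus (none); mem=20
  op10 P0: load  L3 → S/S/O on L3; bus BusRd; mem=20
  op11 P0: store L2 := 75 → M/I/I on L2; bus BusRdX Flush; mem=60
  op12 P2: load  L0 → O/I/S on L0; bus BusRd; mem=50
  op13 P0: store L0 := 36 → M/I/I on L0; bus BusUpgr; mem=50
  op14 P1: store L3 := 85 → I/M/I on L3; bus BusUpgr Flush; mem=2
  op15 P2: store L7 := 99 → I/I/M on L7; bus BusRdX; mem=50
  op16 P1: load  L2 → O/S/I on L2; bus BusRd; mem=60
  op17 P2: load  L6 → I/I/E on L6; bus BusRd; mem=10
  op18 P2: load  L3 → I/O/S on L3; bus BusRd; mem=2
  op19 P0: load  L3 → S/O/S on L3; bus BusRd; mem=2

memory[L5] = 80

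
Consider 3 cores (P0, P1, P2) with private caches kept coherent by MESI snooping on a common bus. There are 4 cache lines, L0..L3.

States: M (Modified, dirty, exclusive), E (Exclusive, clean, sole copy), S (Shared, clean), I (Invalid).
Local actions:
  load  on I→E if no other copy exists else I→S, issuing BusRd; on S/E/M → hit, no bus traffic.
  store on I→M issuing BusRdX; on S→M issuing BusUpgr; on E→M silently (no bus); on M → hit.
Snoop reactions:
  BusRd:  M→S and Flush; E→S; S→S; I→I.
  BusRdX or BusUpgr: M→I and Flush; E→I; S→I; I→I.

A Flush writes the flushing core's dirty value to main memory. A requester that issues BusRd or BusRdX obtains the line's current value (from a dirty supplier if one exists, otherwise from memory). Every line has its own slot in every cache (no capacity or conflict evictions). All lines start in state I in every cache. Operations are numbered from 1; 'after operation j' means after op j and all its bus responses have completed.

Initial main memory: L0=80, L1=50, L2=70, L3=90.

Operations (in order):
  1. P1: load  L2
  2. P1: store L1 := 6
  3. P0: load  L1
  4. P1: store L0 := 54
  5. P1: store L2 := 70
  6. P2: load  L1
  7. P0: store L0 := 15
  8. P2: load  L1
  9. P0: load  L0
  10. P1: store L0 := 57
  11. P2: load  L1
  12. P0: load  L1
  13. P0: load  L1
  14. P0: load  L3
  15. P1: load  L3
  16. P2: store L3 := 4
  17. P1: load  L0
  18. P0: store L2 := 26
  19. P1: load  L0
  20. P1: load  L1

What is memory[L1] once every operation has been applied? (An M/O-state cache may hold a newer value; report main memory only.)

memory[L1] = 6

  op1 P1: load  L2 → I/E/I on L2; bus BusRd; mem=70
  op2 P1: store L1 := 6 → I/M/I on L1; bus BusRdX; mem=50
  op3 P0: load  L1 → S/S/I on L1; bus BusRd Flush; mem=6
  op4 P1: store L0 := 54 → I/M/I on L0; bus BusRdX; mem=80
  op5 P1: store L2 := 70 → I/M/I on L2; bus (none); mem=70
  op6 P2: load  L1 → S/S/S on L1; bus BusRd; mem=6
  op7 P0: store L0 := 15 → M/I/I on L0; bus BusRdX Flush; mem=54
  op8 P2: load  L1 → S/S/S on L1; bus (none); mem=6
  op9 P0: load  L0 → M/I/I on L0; bus (none); mem=54
  op10 P1: store L0 := 57 → I/M/I on L0; bus BusRdX Flush; mem=15
  op11 P2: load  L1 → S/S/S on L1; bus (none); mem=6
  op12 P0: load  L1 → S/S/S on L1; bus (none); mem=6
  op13 P0: load  L1 → S/S/S on L1; bus (none); mem=6
  op14 P0: load  L3 → E/I/I on L3; bus BusRd; mem=90
  op15 P1: load  L3 → S/S/I on L3; bus BusRd; mem=90
  op16 P2: store L3 := 4 → I/I/M on L3; bus BusRdX; mem=90
  op17 P1: load  L0 → I/M/I on L0; bus (none); mem=15
  op18 P0: store L2 := 26 → M/I/I on L2; bus BusRdX Flush; mem=70
  op19 P1: load  L0 → I/M/I on L0; bus (none); mem=15
  op20 P1: load  L1 → S/S/S on L1; bus (none); mem=6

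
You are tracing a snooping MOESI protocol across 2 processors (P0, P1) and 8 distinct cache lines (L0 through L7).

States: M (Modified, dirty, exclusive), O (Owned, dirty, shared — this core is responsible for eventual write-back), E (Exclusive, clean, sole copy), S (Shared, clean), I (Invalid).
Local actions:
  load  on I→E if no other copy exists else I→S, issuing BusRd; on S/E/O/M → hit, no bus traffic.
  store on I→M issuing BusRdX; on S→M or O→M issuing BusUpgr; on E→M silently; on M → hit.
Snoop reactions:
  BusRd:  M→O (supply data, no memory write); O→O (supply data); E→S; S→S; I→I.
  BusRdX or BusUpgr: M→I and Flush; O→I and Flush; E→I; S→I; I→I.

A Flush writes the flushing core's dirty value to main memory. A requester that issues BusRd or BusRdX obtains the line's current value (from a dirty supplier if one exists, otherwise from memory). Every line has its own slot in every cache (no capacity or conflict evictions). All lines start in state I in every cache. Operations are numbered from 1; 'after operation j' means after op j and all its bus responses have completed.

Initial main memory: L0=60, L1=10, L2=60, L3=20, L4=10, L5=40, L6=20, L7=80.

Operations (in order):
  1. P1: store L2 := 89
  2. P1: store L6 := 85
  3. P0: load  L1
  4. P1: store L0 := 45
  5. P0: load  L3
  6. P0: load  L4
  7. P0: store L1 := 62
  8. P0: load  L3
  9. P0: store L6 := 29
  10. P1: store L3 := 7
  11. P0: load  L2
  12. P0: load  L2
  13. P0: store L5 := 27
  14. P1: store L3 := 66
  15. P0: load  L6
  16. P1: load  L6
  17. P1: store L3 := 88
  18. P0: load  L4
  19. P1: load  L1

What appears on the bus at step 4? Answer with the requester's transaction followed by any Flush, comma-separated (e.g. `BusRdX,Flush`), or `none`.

bus = BusRdX

1. P1: store L2 := 89  bus=[BusRdX]  L2: P0=I P1=M  mem[L2]=60
2. P1: store L6 := 85  bus=[BusRdX]  L6: P0=I P1=M  mem[L6]=20
3. P0: load  L1  bus=[BusRd]  L1: P0=E P1=I  mem[L1]=10
4. P1: store L0 := 45  bus=[BusRdX]  L0: P0=I P1=M  mem[L0]=60
5. P0: load  L3  bus=[BusRd]  L3: P0=E P1=I  mem[L3]=20
6. P0: load  L4  bus=[BusRd]  L4: P0=E P1=I  mem[L4]=10
7. P0: store L1 := 62  bus=[-]  L1: P0=M P1=I  mem[L1]=10
8. P0: load  L3  bus=[-]  L3: P0=E P1=I  mem[L3]=20
9. P0: store L6 := 29  bus=[BusRdX,Flush]  L6: P0=M P1=I  mem[L6]=85
10. P1: store L3 := 7  bus=[BusRdX]  L3: P0=I P1=M  mem[L3]=20
11. P0: load  L2  bus=[BusRd]  L2: P0=S P1=O  mem[L2]=60
12. P0: load  L2  bus=[-]  L2: P0=S P1=O  mem[L2]=60
13. P0: store L5 := 27  bus=[BusRdX]  L5: P0=M P1=I  mem[L5]=40
14. P1: store L3 := 66  bus=[-]  L3: P0=I P1=M  mem[L3]=20
15. P0: load  L6  bus=[-]  L6: P0=M P1=I  mem[L6]=85
16. P1: load  L6  bus=[BusRd]  L6: P0=O P1=S  mem[L6]=85
17. P1: store L3 := 88  bus=[-]  L3: P0=I P1=M  mem[L3]=20
18. P0: load  L4  bus=[-]  L4: P0=E P1=I  mem[L4]=10
19. P1: load  L1  bus=[BusRd]  L1: P0=O P1=S  mem[L1]=10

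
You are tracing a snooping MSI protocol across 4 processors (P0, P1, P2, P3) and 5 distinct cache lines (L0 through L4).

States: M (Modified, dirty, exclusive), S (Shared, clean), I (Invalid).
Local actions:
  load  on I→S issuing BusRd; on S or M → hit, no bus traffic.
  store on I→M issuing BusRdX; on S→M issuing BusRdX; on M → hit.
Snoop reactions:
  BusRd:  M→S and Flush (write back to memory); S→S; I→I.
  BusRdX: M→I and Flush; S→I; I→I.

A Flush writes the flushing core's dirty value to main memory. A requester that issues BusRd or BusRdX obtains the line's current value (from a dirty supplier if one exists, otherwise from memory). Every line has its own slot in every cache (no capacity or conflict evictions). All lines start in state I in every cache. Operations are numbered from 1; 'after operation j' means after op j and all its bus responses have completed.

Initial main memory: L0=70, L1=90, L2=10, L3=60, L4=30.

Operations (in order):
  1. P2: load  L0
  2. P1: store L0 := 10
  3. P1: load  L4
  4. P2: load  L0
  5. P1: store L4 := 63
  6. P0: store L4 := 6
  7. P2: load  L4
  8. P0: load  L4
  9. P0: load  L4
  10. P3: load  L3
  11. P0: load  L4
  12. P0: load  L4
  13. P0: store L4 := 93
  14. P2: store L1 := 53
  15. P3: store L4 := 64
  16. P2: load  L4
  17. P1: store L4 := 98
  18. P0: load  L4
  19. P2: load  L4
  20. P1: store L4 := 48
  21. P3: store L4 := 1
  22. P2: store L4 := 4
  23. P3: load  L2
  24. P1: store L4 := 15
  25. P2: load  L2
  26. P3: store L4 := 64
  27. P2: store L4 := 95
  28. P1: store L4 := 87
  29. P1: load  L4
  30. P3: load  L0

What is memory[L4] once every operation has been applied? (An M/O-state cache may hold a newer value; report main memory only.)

  op1 P2: load  L0 → I/I/S/I on L0; bus BusRd; mem=70
  op2 P1: store L0 := 10 → I/M/I/I on L0; bus BusRdX; mem=70
  op3 P1: load  L4 → I/S/I/I on L4; bus BusRd; mem=30
  op4 P2: load  L0 → I/S/S/I on L0; bus BusRd Flush; mem=10
  op5 P1: store L4 := 63 → I/M/I/I on L4; bus BusRdX; mem=30
  op6 P0: store L4 := 6 → M/I/I/I on L4; bus BusRdX Flush; mem=63
  op7 P2: load  L4 → S/I/S/I on L4; bus BusRd Flush; mem=6
  op8 P0: load  L4 → S/I/S/I on L4; bus (none); mem=6
  op9 P0: load  L4 → S/I/S/I on L4; bus (none); mem=6
  op10 P3: load  L3 → I/I/I/S on L3; bus BusRd; mem=60
  op11 P0: load  L4 → S/I/S/I on L4; bus (none); mem=6
  op12 P0: load  L4 → S/I/S/I on L4; bus (none); mem=6
  op13 P0: store L4 := 93 → M/I/I/I on L4; bus BusRdX; mem=6
  op14 P2: store L1 := 53 → I/I/M/I on L1; bus BusRdX; mem=90
  op15 P3: store L4 := 64 → I/I/I/M on L4; bus BusRdX Flush; mem=93
  op16 P2: load  L4 → I/I/S/S on L4; bus BusRd Flush; mem=64
  op17 P1: store L4 := 98 → I/M/I/I on L4; bus BusRdX; mem=64
  op18 P0: load  L4 → S/S/I/I on L4; bus BusRd Flush; mem=98
  op19 P2: load  L4 → S/S/S/I on L4; bus BusRd; mem=98
  op20 P1: store L4 := 48 → I/M/I/I on L4; bus BusRdX; mem=98
  op21 P3: store L4 := 1 → I/I/I/M on L4; bus BusRdX Flush; mem=48
  op22 P2: store L4 := 4 → I/I/M/I on L4; bus BusRdX Flush; mem=1
  op23 P3: load  L2 → I/I/I/S on L2; bus BusRd; mem=10
  op24 P1: store L4 := 15 → I/M/I/I on L4; bus BusRdX Flush; mem=4
  op25 P2: load  L2 → I/I/S/S on L2; bus BusRd; mem=10
  op26 P3: store L4 := 64 → I/I/I/M on L4; bus BusRdX Flush; mem=15
  op27 P2: store L4 := 95 → I/I/M/I on L4; bus BusRdX Flush; mem=64
  op28 P1: store L4 := 87 → I/M/I/I on L4; bus BusRdX Flush; mem=95
  op29 P1: load  L4 → I/M/I/I on L4; bus (none); mem=95
  op30 P3: load  L0 → I/S/S/S on L0; bus BusRd; mem=10

memory[L4] = 95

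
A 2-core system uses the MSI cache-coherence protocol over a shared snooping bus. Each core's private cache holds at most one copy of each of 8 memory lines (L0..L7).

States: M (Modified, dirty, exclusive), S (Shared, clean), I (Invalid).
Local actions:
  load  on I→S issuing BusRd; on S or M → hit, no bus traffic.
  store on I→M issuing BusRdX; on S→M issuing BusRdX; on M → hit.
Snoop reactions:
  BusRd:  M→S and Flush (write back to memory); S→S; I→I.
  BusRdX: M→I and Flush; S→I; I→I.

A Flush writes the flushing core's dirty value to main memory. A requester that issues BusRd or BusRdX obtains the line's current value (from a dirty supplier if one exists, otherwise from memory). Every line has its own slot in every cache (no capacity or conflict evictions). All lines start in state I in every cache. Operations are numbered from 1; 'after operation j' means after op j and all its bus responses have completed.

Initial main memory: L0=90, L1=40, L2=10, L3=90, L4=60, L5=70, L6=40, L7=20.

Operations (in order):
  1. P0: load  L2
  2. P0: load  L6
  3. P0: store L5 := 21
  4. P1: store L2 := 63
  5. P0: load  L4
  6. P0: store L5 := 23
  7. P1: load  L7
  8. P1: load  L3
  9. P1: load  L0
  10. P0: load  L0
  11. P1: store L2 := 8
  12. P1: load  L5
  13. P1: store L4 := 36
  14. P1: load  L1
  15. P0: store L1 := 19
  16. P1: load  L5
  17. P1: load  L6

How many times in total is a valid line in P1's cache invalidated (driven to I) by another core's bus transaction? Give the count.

invalidations = 1

step 1: P0: load  L2  ⟶  SI  (L2)  txn=BusRd  M[L2]=10
step 2: P0: load  L6  ⟶  SI  (L6)  txn=BusRd  M[L6]=40
step 3: P0: store L5 := 21  ⟶  MI  (L5)  txn=BusRdX  M[L5]=70
step 4: P1: store L2 := 63  ⟶  IM  (L2)  txn=BusRdX  M[L2]=10
step 5: P0: load  L4  ⟶  SI  (L4)  txn=BusRd  M[L4]=60
step 6: P0: store L5 := 23  ⟶  MI  (L5)  txn=∅  M[L5]=70
step 7: P1: load  L7  ⟶  IS  (L7)  txn=BusRd  M[L7]=20
step 8: P1: load  L3  ⟶  IS  (L3)  txn=BusRd  M[L3]=90
step 9: P1: load  L0  ⟶  IS  (L0)  txn=BusRd  M[L0]=90
step 10: P0: load  L0  ⟶  SS  (L0)  txn=BusRd  M[L0]=90
step 11: P1: store L2 := 8  ⟶  IM  (L2)  txn=∅  M[L2]=10
step 12: P1: load  L5  ⟶  SS  (L5)  txn=BusRd+Flush  M[L5]=23
step 13: P1: store L4 := 36  ⟶  IM  (L4)  txn=BusRdX  M[L4]=60
step 14: P1: load  L1  ⟶  IS  (L1)  txn=BusRd  M[L1]=40
step 15: P0: store L1 := 19  ⟶  MI  (L1)  txn=BusRdX  M[L1]=40
step 16: P1: load  L5  ⟶  SS  (L5)  txn=∅  M[L5]=23
step 17: P1: load  L6  ⟶  SS  (L6)  txn=BusRd  M[L6]=40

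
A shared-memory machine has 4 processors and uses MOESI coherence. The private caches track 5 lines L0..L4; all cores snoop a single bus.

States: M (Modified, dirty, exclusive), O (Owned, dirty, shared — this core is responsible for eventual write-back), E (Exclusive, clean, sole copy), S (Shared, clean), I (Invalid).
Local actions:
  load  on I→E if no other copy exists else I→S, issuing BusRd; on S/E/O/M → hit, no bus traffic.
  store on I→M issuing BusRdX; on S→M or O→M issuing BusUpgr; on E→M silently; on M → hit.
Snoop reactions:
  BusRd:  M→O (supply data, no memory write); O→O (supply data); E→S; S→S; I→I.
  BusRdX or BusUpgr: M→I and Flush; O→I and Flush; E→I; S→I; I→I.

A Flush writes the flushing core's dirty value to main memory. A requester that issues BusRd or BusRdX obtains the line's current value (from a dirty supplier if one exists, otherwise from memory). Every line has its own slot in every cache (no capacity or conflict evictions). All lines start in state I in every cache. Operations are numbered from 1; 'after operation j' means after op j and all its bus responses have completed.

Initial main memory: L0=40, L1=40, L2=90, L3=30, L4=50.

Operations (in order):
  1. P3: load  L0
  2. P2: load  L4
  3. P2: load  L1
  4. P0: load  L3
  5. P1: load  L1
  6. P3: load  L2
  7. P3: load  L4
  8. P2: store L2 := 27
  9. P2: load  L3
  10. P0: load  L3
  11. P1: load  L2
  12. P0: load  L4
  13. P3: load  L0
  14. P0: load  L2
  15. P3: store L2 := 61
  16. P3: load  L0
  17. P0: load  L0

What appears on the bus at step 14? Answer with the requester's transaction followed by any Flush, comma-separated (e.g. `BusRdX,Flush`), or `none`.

bus = BusRd

1. P3: load  L0  bus=[BusRd]  L0: P0=I P1=I P2=I P3=E  mem[L0]=40
2. P2: load  L4  bus=[BusRd]  L4: P0=I P1=I P2=E P3=I  mem[L4]=50
3. P2: load  L1  bus=[BusRd]  L1: P0=I P1=I P2=E P3=I  mem[L1]=40
4. P0: load  L3  bus=[BusRd]  L3: P0=E P1=I P2=I P3=I  mem[L3]=30
5. P1: load  L1  bus=[BusRd]  L1: P0=I P1=S P2=S P3=I  mem[L1]=40
6. P3: load  L2  bus=[BusRd]  L2: P0=I P1=I P2=I P3=E  mem[L2]=90
7. P3: load  L4  bus=[BusRd]  L4: P0=I P1=I P2=S P3=S  mem[L4]=50
8. P2: store L2 := 27  bus=[BusRdX]  L2: P0=I P1=I P2=M P3=I  mem[L2]=90
9. P2: load  L3  bus=[BusRd]  L3: P0=S P1=I P2=S P3=I  mem[L3]=30
10. P0: load  L3  bus=[-]  L3: P0=S P1=I P2=S P3=I  mem[L3]=30
11. P1: load  L2  bus=[BusRd]  L2: P0=I P1=S P2=O P3=I  mem[L2]=90
12. P0: load  L4  bus=[BusRd]  L4: P0=S P1=I P2=S P3=S  mem[L4]=50
13. P3: load  L0  bus=[-]  L0: P0=I P1=I P2=I P3=E  mem[L0]=40
14. P0: load  L2  bus=[BusRd]  L2: P0=S P1=S P2=O P3=I  mem[L2]=90
15. P3: store L2 := 61  bus=[BusRdX,Flush]  L2: P0=I P1=I P2=I P3=M  mem[L2]=27
16. P3: load  L0  bus=[-]  L0: P0=I P1=I P2=I P3=E  mem[L0]=40
17. P0: load  L0  bus=[BusRd]  L0: P0=S P1=I P2=I P3=S  mem[L0]=40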